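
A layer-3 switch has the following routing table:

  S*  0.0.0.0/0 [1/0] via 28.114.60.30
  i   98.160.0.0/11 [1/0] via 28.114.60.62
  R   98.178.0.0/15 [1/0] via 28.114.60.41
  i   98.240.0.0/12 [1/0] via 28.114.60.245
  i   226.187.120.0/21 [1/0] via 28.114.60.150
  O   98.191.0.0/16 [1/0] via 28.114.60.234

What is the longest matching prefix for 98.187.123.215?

98.160.0.0/11

Entries matching 98.187.123.215:
  0.0.0.0/0 (default, matches everything)
  98.160.0.0/11 (98.160.0.0 - 98.191.255.255)
Most specific is 98.160.0.0/11.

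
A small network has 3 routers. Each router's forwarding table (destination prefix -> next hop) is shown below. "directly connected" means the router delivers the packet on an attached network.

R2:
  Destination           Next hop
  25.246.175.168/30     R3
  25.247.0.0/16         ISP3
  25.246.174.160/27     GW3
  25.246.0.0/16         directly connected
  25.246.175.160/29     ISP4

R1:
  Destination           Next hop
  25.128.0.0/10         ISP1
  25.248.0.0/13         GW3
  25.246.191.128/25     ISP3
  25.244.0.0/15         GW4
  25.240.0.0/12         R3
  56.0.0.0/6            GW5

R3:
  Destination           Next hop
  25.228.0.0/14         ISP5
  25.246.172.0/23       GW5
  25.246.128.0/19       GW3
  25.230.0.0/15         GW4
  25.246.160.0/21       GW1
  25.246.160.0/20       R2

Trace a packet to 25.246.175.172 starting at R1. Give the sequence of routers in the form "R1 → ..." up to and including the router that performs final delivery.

R1 → R3 → R2

At R1: longest match for 25.246.175.172 is 25.240.0.0/12 -> R3
At R3: longest match for 25.246.175.172 is 25.246.160.0/20 -> R2
At R2: longest match for 25.246.175.172 is 25.246.0.0/16 -> directly connected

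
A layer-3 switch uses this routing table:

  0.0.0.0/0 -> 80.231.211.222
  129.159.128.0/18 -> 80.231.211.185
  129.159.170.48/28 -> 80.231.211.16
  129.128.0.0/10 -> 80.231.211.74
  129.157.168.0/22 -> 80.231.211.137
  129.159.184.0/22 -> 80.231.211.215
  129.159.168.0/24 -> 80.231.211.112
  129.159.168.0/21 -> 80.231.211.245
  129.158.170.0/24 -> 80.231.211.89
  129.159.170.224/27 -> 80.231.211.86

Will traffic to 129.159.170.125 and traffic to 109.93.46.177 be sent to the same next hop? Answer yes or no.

129.159.170.125: longest match 129.159.168.0/21 -> 80.231.211.245
109.93.46.177: longest match 0.0.0.0/0 -> 80.231.211.222

no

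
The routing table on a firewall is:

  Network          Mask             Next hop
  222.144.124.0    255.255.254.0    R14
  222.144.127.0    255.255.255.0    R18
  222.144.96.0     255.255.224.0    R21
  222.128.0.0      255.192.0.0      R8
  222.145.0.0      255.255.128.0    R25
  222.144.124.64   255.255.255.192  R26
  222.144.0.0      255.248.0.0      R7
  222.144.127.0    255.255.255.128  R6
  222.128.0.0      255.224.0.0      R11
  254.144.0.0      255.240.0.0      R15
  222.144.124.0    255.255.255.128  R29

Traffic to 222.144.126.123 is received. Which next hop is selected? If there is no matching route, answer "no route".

R21

Routes whose prefix contains 222.144.126.123:
  222.128.0.0/10 (222.128.0.0 - 222.191.255.255) -> R8
  222.128.0.0/11 (222.128.0.0 - 222.159.255.255) -> R11
  222.144.0.0/13 (222.144.0.0 - 222.151.255.255) -> R7
  222.144.96.0/19 (222.144.96.0 - 222.144.127.255) -> R21
More-specific entries that do NOT match:
  222.144.124.64/26 (222.144.124.64 - 222.144.124.127) does not contain 222.144.126.123
  222.144.127.0/25 (222.144.127.0 - 222.144.127.127) does not contain 222.144.126.123
  222.144.124.0/25 (222.144.124.0 - 222.144.124.127) does not contain 222.144.126.123
  222.144.127.0/24 (222.144.127.0 - 222.144.127.255) does not contain 222.144.126.123
  222.144.124.0/23 (222.144.124.0 - 222.144.125.255) does not contain 222.144.126.123
Longest matching prefix is /19 -> next hop R21.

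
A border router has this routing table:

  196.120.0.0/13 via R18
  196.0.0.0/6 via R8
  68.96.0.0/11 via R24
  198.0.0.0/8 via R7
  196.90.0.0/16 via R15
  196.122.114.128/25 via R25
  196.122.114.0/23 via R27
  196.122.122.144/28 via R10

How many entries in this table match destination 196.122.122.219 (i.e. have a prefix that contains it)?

Prefixes containing 196.122.122.219:
  196.0.0.0/6 (196.0.0.0 - 199.255.255.255)
  196.120.0.0/13 (196.120.0.0 - 196.127.255.255)
Total matching entries: 2.

2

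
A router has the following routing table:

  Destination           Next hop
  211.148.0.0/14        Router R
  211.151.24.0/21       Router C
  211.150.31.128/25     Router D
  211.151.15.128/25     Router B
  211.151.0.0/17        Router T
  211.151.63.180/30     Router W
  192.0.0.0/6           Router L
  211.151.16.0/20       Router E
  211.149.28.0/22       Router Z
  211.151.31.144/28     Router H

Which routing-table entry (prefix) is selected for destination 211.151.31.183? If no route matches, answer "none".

Entries matching 211.151.31.183:
  211.148.0.0/14 (211.148.0.0 - 211.151.255.255)
  211.151.0.0/17 (211.151.0.0 - 211.151.127.255)
  211.151.16.0/20 (211.151.16.0 - 211.151.31.255)
  211.151.24.0/21 (211.151.24.0 - 211.151.31.255)
Most specific is 211.151.24.0/21.

211.151.24.0/21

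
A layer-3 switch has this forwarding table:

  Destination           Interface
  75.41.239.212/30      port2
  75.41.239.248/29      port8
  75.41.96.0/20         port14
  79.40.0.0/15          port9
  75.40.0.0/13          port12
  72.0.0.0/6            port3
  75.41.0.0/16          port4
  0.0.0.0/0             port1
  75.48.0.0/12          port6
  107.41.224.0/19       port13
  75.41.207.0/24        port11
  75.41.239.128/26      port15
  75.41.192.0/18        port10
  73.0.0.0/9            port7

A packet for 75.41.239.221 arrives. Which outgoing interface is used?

port10

Routes whose prefix contains 75.41.239.221:
  0.0.0.0/0 (default, matches everything) -> port1
  72.0.0.0/6 (72.0.0.0 - 75.255.255.255) -> port3
  75.40.0.0/13 (75.40.0.0 - 75.47.255.255) -> port12
  75.41.0.0/16 (75.41.0.0 - 75.41.255.255) -> port4
  75.41.192.0/18 (75.41.192.0 - 75.41.255.255) -> port10
More-specific entries that do NOT match:
  75.41.239.212/30 (75.41.239.212 - 75.41.239.215) does not contain 75.41.239.221
  75.41.239.248/29 (75.41.239.248 - 75.41.239.255) does not contain 75.41.239.221
  75.41.239.128/26 (75.41.239.128 - 75.41.239.191) does not contain 75.41.239.221
  75.41.207.0/24 (75.41.207.0 - 75.41.207.255) does not contain 75.41.239.221
  75.41.96.0/20 (75.41.96.0 - 75.41.111.255) does not contain 75.41.239.221
  107.41.224.0/19 (107.41.224.0 - 107.41.255.255) does not contain 75.41.239.221
Longest matching prefix is /18 -> interface port10.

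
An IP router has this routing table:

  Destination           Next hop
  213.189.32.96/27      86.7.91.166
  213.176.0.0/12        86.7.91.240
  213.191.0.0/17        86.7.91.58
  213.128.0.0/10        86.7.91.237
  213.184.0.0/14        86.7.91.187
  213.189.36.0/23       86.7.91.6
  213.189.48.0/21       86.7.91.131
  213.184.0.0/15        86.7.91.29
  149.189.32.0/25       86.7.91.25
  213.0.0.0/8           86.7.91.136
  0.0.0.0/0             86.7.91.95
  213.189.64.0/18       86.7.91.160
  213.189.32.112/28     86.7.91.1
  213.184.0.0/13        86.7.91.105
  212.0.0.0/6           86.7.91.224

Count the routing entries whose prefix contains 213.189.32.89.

Prefixes containing 213.189.32.89:
  0.0.0.0/0 (default, matches everything)
  212.0.0.0/6 (212.0.0.0 - 215.255.255.255)
  213.0.0.0/8 (213.0.0.0 - 213.255.255.255)
  213.128.0.0/10 (213.128.0.0 - 213.191.255.255)
  213.176.0.0/12 (213.176.0.0 - 213.191.255.255)
  213.184.0.0/13 (213.184.0.0 - 213.191.255.255)
Total matching entries: 6.

6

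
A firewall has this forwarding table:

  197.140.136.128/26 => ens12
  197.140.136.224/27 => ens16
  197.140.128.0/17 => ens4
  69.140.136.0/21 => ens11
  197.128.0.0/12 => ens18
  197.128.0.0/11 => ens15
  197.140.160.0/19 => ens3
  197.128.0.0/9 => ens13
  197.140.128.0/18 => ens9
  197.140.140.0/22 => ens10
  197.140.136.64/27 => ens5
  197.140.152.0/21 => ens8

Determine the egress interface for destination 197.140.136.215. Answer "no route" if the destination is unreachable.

ens9

Routes whose prefix contains 197.140.136.215:
  197.128.0.0/9 (197.128.0.0 - 197.255.255.255) -> ens13
  197.128.0.0/11 (197.128.0.0 - 197.159.255.255) -> ens15
  197.128.0.0/12 (197.128.0.0 - 197.143.255.255) -> ens18
  197.140.128.0/17 (197.140.128.0 - 197.140.255.255) -> ens4
  197.140.128.0/18 (197.140.128.0 - 197.140.191.255) -> ens9
More-specific entries that do NOT match:
  197.140.136.224/27 (197.140.136.224 - 197.140.136.255) does not contain 197.140.136.215
  197.140.136.64/27 (197.140.136.64 - 197.140.136.95) does not contain 197.140.136.215
  197.140.136.128/26 (197.140.136.128 - 197.140.136.191) does not contain 197.140.136.215
  197.140.140.0/22 (197.140.140.0 - 197.140.143.255) does not contain 197.140.136.215
  69.140.136.0/21 (69.140.136.0 - 69.140.143.255) does not contain 197.140.136.215
  197.140.152.0/21 (197.140.152.0 - 197.140.159.255) does not contain 197.140.136.215
  197.140.160.0/19 (197.140.160.0 - 197.140.191.255) does not contain 197.140.136.215
Longest matching prefix is /18 -> interface ens9.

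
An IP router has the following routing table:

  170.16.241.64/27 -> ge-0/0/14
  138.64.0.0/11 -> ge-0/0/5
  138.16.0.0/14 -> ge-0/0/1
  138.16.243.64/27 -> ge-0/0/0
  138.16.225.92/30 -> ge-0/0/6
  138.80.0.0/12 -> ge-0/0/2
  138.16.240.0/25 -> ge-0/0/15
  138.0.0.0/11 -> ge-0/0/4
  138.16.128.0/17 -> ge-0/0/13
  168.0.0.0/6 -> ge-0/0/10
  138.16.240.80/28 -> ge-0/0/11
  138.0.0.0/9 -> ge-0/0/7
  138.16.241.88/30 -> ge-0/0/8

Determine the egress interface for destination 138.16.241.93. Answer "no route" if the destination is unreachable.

ge-0/0/13

Routes whose prefix contains 138.16.241.93:
  138.0.0.0/9 (138.0.0.0 - 138.127.255.255) -> ge-0/0/7
  138.0.0.0/11 (138.0.0.0 - 138.31.255.255) -> ge-0/0/4
  138.16.0.0/14 (138.16.0.0 - 138.19.255.255) -> ge-0/0/1
  138.16.128.0/17 (138.16.128.0 - 138.16.255.255) -> ge-0/0/13
More-specific entries that do NOT match:
  138.16.225.92/30 (138.16.225.92 - 138.16.225.95) does not contain 138.16.241.93
  138.16.241.88/30 (138.16.241.88 - 138.16.241.91) does not contain 138.16.241.93
  138.16.240.80/28 (138.16.240.80 - 138.16.240.95) does not contain 138.16.241.93
  170.16.241.64/27 (170.16.241.64 - 170.16.241.95) does not contain 138.16.241.93
  138.16.243.64/27 (138.16.243.64 - 138.16.243.95) does not contain 138.16.241.93
  138.16.240.0/25 (138.16.240.0 - 138.16.240.127) does not contain 138.16.241.93
Longest matching prefix is /17 -> interface ge-0/0/13.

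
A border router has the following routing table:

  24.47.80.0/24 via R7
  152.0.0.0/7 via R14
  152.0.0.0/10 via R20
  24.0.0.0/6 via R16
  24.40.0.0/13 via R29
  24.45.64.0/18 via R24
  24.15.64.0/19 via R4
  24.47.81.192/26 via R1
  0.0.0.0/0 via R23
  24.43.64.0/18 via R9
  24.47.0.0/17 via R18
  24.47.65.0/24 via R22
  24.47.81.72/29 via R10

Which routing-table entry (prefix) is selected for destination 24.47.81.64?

24.47.0.0/17

Entries matching 24.47.81.64:
  0.0.0.0/0 (default, matches everything)
  24.0.0.0/6 (24.0.0.0 - 27.255.255.255)
  24.40.0.0/13 (24.40.0.0 - 24.47.255.255)
  24.47.0.0/17 (24.47.0.0 - 24.47.127.255)
Most specific is 24.47.0.0/17.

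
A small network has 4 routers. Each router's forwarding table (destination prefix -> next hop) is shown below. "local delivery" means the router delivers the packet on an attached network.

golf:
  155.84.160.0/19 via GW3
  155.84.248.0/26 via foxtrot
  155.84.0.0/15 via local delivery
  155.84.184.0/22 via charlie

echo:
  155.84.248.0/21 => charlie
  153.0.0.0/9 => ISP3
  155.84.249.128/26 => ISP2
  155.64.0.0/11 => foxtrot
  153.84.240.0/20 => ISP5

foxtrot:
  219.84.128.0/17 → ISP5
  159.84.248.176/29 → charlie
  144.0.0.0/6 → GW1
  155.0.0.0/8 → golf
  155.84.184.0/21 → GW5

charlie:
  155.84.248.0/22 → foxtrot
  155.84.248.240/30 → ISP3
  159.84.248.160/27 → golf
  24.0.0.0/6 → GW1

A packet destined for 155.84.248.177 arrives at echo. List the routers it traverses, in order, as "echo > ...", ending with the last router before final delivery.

At echo: longest match for 155.84.248.177 is 155.84.248.0/21 -> charlie
At charlie: longest match for 155.84.248.177 is 155.84.248.0/22 -> foxtrot
At foxtrot: longest match for 155.84.248.177 is 155.0.0.0/8 -> golf
At golf: longest match for 155.84.248.177 is 155.84.0.0/15 -> local delivery

echo > charlie > foxtrot > golf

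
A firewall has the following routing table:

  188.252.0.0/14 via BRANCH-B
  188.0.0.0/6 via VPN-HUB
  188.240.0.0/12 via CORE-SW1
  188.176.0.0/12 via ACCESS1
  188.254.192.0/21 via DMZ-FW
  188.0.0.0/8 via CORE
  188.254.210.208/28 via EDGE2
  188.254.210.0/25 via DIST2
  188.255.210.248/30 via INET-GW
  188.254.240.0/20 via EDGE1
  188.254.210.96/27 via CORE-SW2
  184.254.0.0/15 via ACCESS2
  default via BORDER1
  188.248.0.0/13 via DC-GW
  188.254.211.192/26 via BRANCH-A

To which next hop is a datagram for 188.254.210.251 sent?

BRANCH-B

Routes whose prefix contains 188.254.210.251:
  0.0.0.0/0 (default, matches everything) -> BORDER1
  188.0.0.0/6 (188.0.0.0 - 191.255.255.255) -> VPN-HUB
  188.0.0.0/8 (188.0.0.0 - 188.255.255.255) -> CORE
  188.240.0.0/12 (188.240.0.0 - 188.255.255.255) -> CORE-SW1
  188.248.0.0/13 (188.248.0.0 - 188.255.255.255) -> DC-GW
  188.252.0.0/14 (188.252.0.0 - 188.255.255.255) -> BRANCH-B
More-specific entries that do NOT match:
  188.255.210.248/30 (188.255.210.248 - 188.255.210.251) does not contain 188.254.210.251
  188.254.210.208/28 (188.254.210.208 - 188.254.210.223) does not contain 188.254.210.251
  188.254.210.96/27 (188.254.210.96 - 188.254.210.127) does not contain 188.254.210.251
  188.254.211.192/26 (188.254.211.192 - 188.254.211.255) does not contain 188.254.210.251
  188.254.210.0/25 (188.254.210.0 - 188.254.210.127) does not contain 188.254.210.251
  188.254.192.0/21 (188.254.192.0 - 188.254.199.255) does not contain 188.254.210.251
  188.254.240.0/20 (188.254.240.0 - 188.254.255.255) does not contain 188.254.210.251
  184.254.0.0/15 (184.254.0.0 - 184.255.255.255) does not contain 188.254.210.251
Longest matching prefix is /14 -> next hop BRANCH-B.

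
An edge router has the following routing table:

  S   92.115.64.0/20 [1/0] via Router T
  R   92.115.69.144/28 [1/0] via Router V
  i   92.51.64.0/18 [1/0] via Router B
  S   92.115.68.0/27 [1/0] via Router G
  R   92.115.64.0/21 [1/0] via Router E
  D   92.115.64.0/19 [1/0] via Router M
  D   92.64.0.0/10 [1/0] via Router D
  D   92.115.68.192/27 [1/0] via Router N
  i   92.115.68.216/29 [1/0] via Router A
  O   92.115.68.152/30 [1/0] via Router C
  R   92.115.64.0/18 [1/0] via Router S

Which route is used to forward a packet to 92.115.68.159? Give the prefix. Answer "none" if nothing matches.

92.115.64.0/21

Entries matching 92.115.68.159:
  92.64.0.0/10 (92.64.0.0 - 92.127.255.255)
  92.115.64.0/18 (92.115.64.0 - 92.115.127.255)
  92.115.64.0/19 (92.115.64.0 - 92.115.95.255)
  92.115.64.0/20 (92.115.64.0 - 92.115.79.255)
  92.115.64.0/21 (92.115.64.0 - 92.115.71.255)
Most specific is 92.115.64.0/21.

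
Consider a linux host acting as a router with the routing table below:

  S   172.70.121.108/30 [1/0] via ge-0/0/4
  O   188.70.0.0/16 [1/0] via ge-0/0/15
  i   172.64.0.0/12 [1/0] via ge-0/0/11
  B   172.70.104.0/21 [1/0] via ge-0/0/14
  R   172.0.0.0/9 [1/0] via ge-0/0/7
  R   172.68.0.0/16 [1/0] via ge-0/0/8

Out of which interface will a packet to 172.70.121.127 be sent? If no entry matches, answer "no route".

ge-0/0/11

Routes whose prefix contains 172.70.121.127:
  172.0.0.0/9 (172.0.0.0 - 172.127.255.255) -> ge-0/0/7
  172.64.0.0/12 (172.64.0.0 - 172.79.255.255) -> ge-0/0/11
More-specific entries that do NOT match:
  172.70.121.108/30 (172.70.121.108 - 172.70.121.111) does not contain 172.70.121.127
  172.70.104.0/21 (172.70.104.0 - 172.70.111.255) does not contain 172.70.121.127
  188.70.0.0/16 (188.70.0.0 - 188.70.255.255) does not contain 172.70.121.127
  172.68.0.0/16 (172.68.0.0 - 172.68.255.255) does not contain 172.70.121.127
Longest matching prefix is /12 -> interface ge-0/0/11.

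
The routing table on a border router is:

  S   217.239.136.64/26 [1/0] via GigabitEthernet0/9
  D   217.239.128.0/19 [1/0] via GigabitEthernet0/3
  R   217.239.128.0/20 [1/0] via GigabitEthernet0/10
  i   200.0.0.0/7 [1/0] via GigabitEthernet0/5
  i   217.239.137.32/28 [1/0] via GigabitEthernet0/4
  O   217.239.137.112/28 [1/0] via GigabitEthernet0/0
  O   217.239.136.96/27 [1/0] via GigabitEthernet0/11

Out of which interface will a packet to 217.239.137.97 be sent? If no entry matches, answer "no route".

Routes whose prefix contains 217.239.137.97:
  217.239.128.0/19 (217.239.128.0 - 217.239.159.255) -> GigabitEthernet0/3
  217.239.128.0/20 (217.239.128.0 - 217.239.143.255) -> GigabitEthernet0/10
More-specific entries that do NOT match:
  217.239.137.32/28 (217.239.137.32 - 217.239.137.47) does not contain 217.239.137.97
  217.239.137.112/28 (217.239.137.112 - 217.239.137.127) does not contain 217.239.137.97
  217.239.136.96/27 (217.239.136.96 - 217.239.136.127) does not contain 217.239.137.97
  217.239.136.64/26 (217.239.136.64 - 217.239.136.127) does not contain 217.239.137.97
Longest matching prefix is /20 -> interface GigabitEthernet0/10.

GigabitEthernet0/10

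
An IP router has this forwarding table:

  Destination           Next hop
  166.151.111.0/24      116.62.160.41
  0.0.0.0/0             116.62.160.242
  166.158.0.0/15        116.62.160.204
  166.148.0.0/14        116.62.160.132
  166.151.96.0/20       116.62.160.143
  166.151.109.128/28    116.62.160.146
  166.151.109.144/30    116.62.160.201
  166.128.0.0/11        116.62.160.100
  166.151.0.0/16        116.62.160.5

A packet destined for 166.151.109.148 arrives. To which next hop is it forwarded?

Routes whose prefix contains 166.151.109.148:
  0.0.0.0/0 (default, matches everything) -> 116.62.160.242
  166.128.0.0/11 (166.128.0.0 - 166.159.255.255) -> 116.62.160.100
  166.148.0.0/14 (166.148.0.0 - 166.151.255.255) -> 116.62.160.132
  166.151.0.0/16 (166.151.0.0 - 166.151.255.255) -> 116.62.160.5
  166.151.96.0/20 (166.151.96.0 - 166.151.111.255) -> 116.62.160.143
More-specific entries that do NOT match:
  166.151.109.144/30 (166.151.109.144 - 166.151.109.147) does not contain 166.151.109.148
  166.151.109.128/28 (166.151.109.128 - 166.151.109.143) does not contain 166.151.109.148
  166.151.111.0/24 (166.151.111.0 - 166.151.111.255) does not contain 166.151.109.148
Longest matching prefix is /20 -> next hop 116.62.160.143.

116.62.160.143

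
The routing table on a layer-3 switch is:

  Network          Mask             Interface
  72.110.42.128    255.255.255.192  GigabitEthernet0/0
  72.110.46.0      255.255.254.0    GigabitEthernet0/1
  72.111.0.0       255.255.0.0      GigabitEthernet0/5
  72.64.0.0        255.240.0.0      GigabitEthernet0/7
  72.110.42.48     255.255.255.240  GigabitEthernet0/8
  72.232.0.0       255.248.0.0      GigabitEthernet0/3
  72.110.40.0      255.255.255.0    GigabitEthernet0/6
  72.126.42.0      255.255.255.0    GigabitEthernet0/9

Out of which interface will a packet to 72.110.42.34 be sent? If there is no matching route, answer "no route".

no route

No entry's prefix contains 72.110.42.34; there is no default route.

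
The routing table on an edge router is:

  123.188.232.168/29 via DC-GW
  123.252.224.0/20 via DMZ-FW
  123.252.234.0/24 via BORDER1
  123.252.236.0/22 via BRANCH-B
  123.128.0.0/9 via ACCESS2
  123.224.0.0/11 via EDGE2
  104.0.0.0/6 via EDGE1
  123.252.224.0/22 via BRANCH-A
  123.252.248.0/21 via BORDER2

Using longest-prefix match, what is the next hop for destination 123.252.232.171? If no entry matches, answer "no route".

DMZ-FW

Routes whose prefix contains 123.252.232.171:
  123.128.0.0/9 (123.128.0.0 - 123.255.255.255) -> ACCESS2
  123.224.0.0/11 (123.224.0.0 - 123.255.255.255) -> EDGE2
  123.252.224.0/20 (123.252.224.0 - 123.252.239.255) -> DMZ-FW
More-specific entries that do NOT match:
  123.188.232.168/29 (123.188.232.168 - 123.188.232.175) does not contain 123.252.232.171
  123.252.234.0/24 (123.252.234.0 - 123.252.234.255) does not contain 123.252.232.171
  123.252.236.0/22 (123.252.236.0 - 123.252.239.255) does not contain 123.252.232.171
  123.252.224.0/22 (123.252.224.0 - 123.252.227.255) does not contain 123.252.232.171
  123.252.248.0/21 (123.252.248.0 - 123.252.255.255) does not contain 123.252.232.171
Longest matching prefix is /20 -> next hop DMZ-FW.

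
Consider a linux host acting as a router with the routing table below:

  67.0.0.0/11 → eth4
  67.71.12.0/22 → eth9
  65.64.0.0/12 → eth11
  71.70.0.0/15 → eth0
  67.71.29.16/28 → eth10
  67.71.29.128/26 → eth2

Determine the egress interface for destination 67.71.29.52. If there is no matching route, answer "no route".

No entry's prefix contains 67.71.29.52; there is no default route.

no route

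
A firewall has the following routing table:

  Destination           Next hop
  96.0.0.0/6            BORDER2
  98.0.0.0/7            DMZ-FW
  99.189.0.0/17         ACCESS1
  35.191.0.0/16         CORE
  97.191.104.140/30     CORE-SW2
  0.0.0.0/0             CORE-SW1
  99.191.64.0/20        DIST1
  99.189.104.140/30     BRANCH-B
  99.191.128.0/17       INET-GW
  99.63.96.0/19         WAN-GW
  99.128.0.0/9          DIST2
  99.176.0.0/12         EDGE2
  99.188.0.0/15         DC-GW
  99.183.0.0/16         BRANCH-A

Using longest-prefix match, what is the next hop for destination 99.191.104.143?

Routes whose prefix contains 99.191.104.143:
  0.0.0.0/0 (default, matches everything) -> CORE-SW1
  96.0.0.0/6 (96.0.0.0 - 99.255.255.255) -> BORDER2
  98.0.0.0/7 (98.0.0.0 - 99.255.255.255) -> DMZ-FW
  99.128.0.0/9 (99.128.0.0 - 99.255.255.255) -> DIST2
  99.176.0.0/12 (99.176.0.0 - 99.191.255.255) -> EDGE2
More-specific entries that do NOT match:
  97.191.104.140/30 (97.191.104.140 - 97.191.104.143) does not contain 99.191.104.143
  99.189.104.140/30 (99.189.104.140 - 99.189.104.143) does not contain 99.191.104.143
  99.191.64.0/20 (99.191.64.0 - 99.191.79.255) does not contain 99.191.104.143
  99.63.96.0/19 (99.63.96.0 - 99.63.127.255) does not contain 99.191.104.143
  99.189.0.0/17 (99.189.0.0 - 99.189.127.255) does not contain 99.191.104.143
  99.191.128.0/17 (99.191.128.0 - 99.191.255.255) does not contain 99.191.104.143
  35.191.0.0/16 (35.191.0.0 - 35.191.255.255) does not contain 99.191.104.143
  99.183.0.0/16 (99.183.0.0 - 99.183.255.255) does not contain 99.191.104.143
  99.188.0.0/15 (99.188.0.0 - 99.189.255.255) does not contain 99.191.104.143
Longest matching prefix is /12 -> next hop EDGE2.

EDGE2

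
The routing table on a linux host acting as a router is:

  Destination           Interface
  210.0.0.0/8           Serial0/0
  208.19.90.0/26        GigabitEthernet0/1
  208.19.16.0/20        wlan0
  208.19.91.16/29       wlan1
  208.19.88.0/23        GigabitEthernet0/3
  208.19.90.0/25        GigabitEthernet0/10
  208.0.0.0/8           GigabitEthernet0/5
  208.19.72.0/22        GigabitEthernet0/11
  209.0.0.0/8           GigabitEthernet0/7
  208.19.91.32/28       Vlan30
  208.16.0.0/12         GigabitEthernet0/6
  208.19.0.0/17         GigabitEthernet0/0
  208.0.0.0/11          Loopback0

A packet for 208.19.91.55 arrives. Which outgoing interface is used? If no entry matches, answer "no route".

Routes whose prefix contains 208.19.91.55:
  208.0.0.0/8 (208.0.0.0 - 208.255.255.255) -> GigabitEthernet0/5
  208.0.0.0/11 (208.0.0.0 - 208.31.255.255) -> Loopback0
  208.16.0.0/12 (208.16.0.0 - 208.31.255.255) -> GigabitEthernet0/6
  208.19.0.0/17 (208.19.0.0 - 208.19.127.255) -> GigabitEthernet0/0
More-specific entries that do NOT match:
  208.19.91.16/29 (208.19.91.16 - 208.19.91.23) does not contain 208.19.91.55
  208.19.91.32/28 (208.19.91.32 - 208.19.91.47) does not contain 208.19.91.55
  208.19.90.0/26 (208.19.90.0 - 208.19.90.63) does not contain 208.19.91.55
  208.19.90.0/25 (208.19.90.0 - 208.19.90.127) does not contain 208.19.91.55
  208.19.88.0/23 (208.19.88.0 - 208.19.89.255) does not contain 208.19.91.55
  208.19.72.0/22 (208.19.72.0 - 208.19.75.255) does not contain 208.19.91.55
  208.19.16.0/20 (208.19.16.0 - 208.19.31.255) does not contain 208.19.91.55
Longest matching prefix is /17 -> interface GigabitEthernet0/0.

GigabitEthernet0/0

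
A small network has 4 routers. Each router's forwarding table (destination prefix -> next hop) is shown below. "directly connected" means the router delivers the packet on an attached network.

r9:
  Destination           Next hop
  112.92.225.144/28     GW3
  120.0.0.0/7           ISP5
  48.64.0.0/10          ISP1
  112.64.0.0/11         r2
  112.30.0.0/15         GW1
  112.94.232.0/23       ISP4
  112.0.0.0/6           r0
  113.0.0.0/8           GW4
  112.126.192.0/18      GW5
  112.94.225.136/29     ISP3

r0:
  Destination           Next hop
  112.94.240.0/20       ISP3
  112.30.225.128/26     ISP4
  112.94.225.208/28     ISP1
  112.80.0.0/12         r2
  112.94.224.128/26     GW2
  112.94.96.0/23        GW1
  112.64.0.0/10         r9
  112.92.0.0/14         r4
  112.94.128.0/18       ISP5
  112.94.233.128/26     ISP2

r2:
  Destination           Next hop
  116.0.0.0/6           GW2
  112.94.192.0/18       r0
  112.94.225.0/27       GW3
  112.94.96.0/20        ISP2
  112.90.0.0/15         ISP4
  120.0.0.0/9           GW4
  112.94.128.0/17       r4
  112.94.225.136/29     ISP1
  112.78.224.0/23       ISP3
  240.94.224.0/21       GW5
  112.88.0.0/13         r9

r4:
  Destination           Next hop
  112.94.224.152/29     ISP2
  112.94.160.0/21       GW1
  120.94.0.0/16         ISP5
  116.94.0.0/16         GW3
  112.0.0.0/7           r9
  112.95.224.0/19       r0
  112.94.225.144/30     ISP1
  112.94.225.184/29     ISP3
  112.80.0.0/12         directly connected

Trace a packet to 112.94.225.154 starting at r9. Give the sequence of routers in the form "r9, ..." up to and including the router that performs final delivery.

r9, r2, r0, r4

At r9: longest match for 112.94.225.154 is 112.64.0.0/11 -> r2
At r2: longest match for 112.94.225.154 is 112.94.192.0/18 -> r0
At r0: longest match for 112.94.225.154 is 112.92.0.0/14 -> r4
At r4: longest match for 112.94.225.154 is 112.80.0.0/12 -> directly connected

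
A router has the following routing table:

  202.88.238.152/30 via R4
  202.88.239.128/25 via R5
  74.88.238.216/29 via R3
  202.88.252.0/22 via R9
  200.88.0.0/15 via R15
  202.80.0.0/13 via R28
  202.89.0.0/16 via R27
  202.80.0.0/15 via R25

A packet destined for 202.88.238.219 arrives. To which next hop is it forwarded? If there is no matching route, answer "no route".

no route

No entry's prefix contains 202.88.238.219; there is no default route.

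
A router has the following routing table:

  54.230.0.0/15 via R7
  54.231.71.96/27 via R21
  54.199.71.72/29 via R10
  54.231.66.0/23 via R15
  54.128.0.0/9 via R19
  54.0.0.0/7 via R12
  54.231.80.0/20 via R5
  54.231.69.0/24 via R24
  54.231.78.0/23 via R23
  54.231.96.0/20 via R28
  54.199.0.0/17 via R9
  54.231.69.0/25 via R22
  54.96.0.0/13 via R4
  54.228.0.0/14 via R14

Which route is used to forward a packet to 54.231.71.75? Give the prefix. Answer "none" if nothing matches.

54.230.0.0/15

Entries matching 54.231.71.75:
  54.0.0.0/7 (54.0.0.0 - 55.255.255.255)
  54.128.0.0/9 (54.128.0.0 - 54.255.255.255)
  54.228.0.0/14 (54.228.0.0 - 54.231.255.255)
  54.230.0.0/15 (54.230.0.0 - 54.231.255.255)
Most specific is 54.230.0.0/15.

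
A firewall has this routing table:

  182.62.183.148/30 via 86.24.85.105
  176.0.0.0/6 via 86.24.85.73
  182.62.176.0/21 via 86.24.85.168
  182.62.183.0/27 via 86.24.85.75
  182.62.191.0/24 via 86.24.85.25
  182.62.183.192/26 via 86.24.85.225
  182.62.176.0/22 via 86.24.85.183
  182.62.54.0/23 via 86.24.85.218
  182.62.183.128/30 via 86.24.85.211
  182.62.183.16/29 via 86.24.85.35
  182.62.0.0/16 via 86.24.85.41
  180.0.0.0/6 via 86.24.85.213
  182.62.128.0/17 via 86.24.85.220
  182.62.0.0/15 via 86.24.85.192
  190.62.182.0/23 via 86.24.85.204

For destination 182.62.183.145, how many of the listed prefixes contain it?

5

Prefixes containing 182.62.183.145:
  180.0.0.0/6 (180.0.0.0 - 183.255.255.255)
  182.62.0.0/15 (182.62.0.0 - 182.63.255.255)
  182.62.0.0/16 (182.62.0.0 - 182.62.255.255)
  182.62.128.0/17 (182.62.128.0 - 182.62.255.255)
  182.62.176.0/21 (182.62.176.0 - 182.62.183.255)
Total matching entries: 5.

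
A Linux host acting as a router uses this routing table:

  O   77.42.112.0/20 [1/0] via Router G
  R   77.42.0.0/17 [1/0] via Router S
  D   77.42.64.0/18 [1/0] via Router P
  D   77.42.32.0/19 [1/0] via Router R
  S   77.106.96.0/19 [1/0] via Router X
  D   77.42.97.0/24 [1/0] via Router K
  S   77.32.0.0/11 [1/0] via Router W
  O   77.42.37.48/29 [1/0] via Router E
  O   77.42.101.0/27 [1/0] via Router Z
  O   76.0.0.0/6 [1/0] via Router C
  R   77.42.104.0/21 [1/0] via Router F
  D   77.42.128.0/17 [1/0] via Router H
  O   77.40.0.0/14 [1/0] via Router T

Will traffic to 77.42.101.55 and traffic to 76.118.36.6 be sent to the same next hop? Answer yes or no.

77.42.101.55: longest match 77.42.64.0/18 -> Router P
76.118.36.6: longest match 76.0.0.0/6 -> Router C

no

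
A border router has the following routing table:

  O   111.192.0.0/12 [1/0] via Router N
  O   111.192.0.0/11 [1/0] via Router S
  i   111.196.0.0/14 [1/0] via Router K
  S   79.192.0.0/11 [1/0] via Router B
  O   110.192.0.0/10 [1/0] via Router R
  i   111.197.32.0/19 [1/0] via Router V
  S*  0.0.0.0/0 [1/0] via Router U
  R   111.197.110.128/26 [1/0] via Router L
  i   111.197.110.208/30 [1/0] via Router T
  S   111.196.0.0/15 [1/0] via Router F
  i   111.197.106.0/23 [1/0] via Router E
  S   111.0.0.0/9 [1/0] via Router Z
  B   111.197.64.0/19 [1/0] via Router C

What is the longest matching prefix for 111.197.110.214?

111.196.0.0/15

Entries matching 111.197.110.214:
  0.0.0.0/0 (default, matches everything)
  111.192.0.0/11 (111.192.0.0 - 111.223.255.255)
  111.192.0.0/12 (111.192.0.0 - 111.207.255.255)
  111.196.0.0/14 (111.196.0.0 - 111.199.255.255)
  111.196.0.0/15 (111.196.0.0 - 111.197.255.255)
Most specific is 111.196.0.0/15.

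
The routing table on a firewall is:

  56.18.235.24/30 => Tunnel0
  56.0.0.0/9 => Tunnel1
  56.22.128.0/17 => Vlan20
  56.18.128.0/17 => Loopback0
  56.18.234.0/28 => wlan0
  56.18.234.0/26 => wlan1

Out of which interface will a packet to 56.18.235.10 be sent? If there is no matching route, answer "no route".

Routes whose prefix contains 56.18.235.10:
  56.0.0.0/9 (56.0.0.0 - 56.127.255.255) -> Tunnel1
  56.18.128.0/17 (56.18.128.0 - 56.18.255.255) -> Loopback0
More-specific entries that do NOT match:
  56.18.235.24/30 (56.18.235.24 - 56.18.235.27) does not contain 56.18.235.10
  56.18.234.0/28 (56.18.234.0 - 56.18.234.15) does not contain 56.18.235.10
  56.18.234.0/26 (56.18.234.0 - 56.18.234.63) does not contain 56.18.235.10
Longest matching prefix is /17 -> interface Loopback0.

Loopback0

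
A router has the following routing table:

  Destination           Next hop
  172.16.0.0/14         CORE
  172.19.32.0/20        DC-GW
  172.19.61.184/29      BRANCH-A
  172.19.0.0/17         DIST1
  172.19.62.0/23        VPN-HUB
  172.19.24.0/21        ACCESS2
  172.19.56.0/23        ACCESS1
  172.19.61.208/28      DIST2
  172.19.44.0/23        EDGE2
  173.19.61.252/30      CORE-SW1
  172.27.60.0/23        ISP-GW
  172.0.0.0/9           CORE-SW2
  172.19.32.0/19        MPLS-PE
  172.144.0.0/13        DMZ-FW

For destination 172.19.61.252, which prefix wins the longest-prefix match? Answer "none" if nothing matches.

Entries matching 172.19.61.252:
  172.0.0.0/9 (172.0.0.0 - 172.127.255.255)
  172.16.0.0/14 (172.16.0.0 - 172.19.255.255)
  172.19.0.0/17 (172.19.0.0 - 172.19.127.255)
  172.19.32.0/19 (172.19.32.0 - 172.19.63.255)
Most specific is 172.19.32.0/19.

172.19.32.0/19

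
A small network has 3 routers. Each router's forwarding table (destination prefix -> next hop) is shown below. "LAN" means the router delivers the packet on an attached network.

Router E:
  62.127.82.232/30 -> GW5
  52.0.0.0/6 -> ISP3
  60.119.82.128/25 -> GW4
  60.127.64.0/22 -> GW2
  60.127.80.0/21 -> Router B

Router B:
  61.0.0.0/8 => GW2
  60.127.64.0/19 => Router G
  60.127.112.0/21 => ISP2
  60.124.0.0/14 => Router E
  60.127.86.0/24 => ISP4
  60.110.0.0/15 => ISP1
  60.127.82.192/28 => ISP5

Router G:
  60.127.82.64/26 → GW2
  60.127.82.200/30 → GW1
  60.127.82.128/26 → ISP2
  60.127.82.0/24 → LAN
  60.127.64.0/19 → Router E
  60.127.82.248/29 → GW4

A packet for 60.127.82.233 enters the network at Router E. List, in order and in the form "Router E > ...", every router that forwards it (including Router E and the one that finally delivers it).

At Router E: longest match for 60.127.82.233 is 60.127.80.0/21 -> Router B
At Router B: longest match for 60.127.82.233 is 60.127.64.0/19 -> Router G
At Router G: longest match for 60.127.82.233 is 60.127.82.0/24 -> LAN

Router E > Router B > Router G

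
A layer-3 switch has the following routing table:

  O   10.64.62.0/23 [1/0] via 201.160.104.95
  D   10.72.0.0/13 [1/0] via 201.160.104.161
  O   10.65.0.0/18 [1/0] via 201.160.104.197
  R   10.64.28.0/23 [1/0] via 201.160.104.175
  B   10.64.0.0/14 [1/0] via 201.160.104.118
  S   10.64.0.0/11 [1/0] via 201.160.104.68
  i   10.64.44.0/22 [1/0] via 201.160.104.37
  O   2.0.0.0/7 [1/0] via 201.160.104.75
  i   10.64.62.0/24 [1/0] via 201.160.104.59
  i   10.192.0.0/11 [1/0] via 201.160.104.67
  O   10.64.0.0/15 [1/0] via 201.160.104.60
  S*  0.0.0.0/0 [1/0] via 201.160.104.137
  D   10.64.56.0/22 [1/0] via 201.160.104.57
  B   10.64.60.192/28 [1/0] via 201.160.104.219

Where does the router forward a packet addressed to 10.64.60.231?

201.160.104.60

Routes whose prefix contains 10.64.60.231:
  0.0.0.0/0 (default, matches everything) -> 201.160.104.137
  10.64.0.0/11 (10.64.0.0 - 10.95.255.255) -> 201.160.104.68
  10.64.0.0/14 (10.64.0.0 - 10.67.255.255) -> 201.160.104.118
  10.64.0.0/15 (10.64.0.0 - 10.65.255.255) -> 201.160.104.60
More-specific entries that do NOT match:
  10.64.60.192/28 (10.64.60.192 - 10.64.60.207) does not contain 10.64.60.231
  10.64.62.0/24 (10.64.62.0 - 10.64.62.255) does not contain 10.64.60.231
  10.64.62.0/23 (10.64.62.0 - 10.64.63.255) does not contain 10.64.60.231
  10.64.28.0/23 (10.64.28.0 - 10.64.29.255) does not contain 10.64.60.231
  10.64.44.0/22 (10.64.44.0 - 10.64.47.255) does not contain 10.64.60.231
  10.64.56.0/22 (10.64.56.0 - 10.64.59.255) does not contain 10.64.60.231
  10.65.0.0/18 (10.65.0.0 - 10.65.63.255) does not contain 10.64.60.231
Longest matching prefix is /15 -> next hop 201.160.104.60.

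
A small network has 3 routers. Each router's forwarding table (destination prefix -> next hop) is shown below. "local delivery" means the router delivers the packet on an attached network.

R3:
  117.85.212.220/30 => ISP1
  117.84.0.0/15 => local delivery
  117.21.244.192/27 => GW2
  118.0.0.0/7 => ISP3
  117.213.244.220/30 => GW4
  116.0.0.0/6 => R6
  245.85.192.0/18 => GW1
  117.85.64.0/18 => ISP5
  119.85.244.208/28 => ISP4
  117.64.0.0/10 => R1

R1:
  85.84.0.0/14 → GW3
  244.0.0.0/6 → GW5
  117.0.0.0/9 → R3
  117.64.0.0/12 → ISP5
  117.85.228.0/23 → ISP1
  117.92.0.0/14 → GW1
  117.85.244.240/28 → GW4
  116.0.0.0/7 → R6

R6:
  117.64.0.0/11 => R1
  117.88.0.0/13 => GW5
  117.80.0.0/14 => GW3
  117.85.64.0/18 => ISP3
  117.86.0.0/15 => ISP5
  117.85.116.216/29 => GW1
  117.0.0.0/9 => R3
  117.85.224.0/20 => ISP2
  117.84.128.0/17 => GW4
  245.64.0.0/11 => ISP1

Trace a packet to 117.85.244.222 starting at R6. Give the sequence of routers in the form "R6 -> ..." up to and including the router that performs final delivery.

At R6: longest match for 117.85.244.222 is 117.64.0.0/11 -> R1
At R1: longest match for 117.85.244.222 is 117.0.0.0/9 -> R3
At R3: longest match for 117.85.244.222 is 117.84.0.0/15 -> local delivery

R6 -> R1 -> R3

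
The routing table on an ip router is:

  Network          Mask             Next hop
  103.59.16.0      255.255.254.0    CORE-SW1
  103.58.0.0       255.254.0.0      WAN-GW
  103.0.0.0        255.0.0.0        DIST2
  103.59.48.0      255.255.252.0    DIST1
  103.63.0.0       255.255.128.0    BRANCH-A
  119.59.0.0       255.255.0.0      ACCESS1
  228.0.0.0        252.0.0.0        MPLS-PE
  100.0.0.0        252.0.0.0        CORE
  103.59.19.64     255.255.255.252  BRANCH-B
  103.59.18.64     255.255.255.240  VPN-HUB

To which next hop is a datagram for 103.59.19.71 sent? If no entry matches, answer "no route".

Routes whose prefix contains 103.59.19.71:
  100.0.0.0/6 (100.0.0.0 - 103.255.255.255) -> CORE
  103.0.0.0/8 (103.0.0.0 - 103.255.255.255) -> DIST2
  103.58.0.0/15 (103.58.0.0 - 103.59.255.255) -> WAN-GW
More-specific entries that do NOT match:
  103.59.19.64/30 (103.59.19.64 - 103.59.19.67) does not contain 103.59.19.71
  103.59.18.64/28 (103.59.18.64 - 103.59.18.79) does not contain 103.59.19.71
  103.59.16.0/23 (103.59.16.0 - 103.59.17.255) does not contain 103.59.19.71
  103.59.48.0/22 (103.59.48.0 - 103.59.51.255) does not contain 103.59.19.71
  103.63.0.0/17 (103.63.0.0 - 103.63.127.255) does not contain 103.59.19.71
  119.59.0.0/16 (119.59.0.0 - 119.59.255.255) does not contain 103.59.19.71
Longest matching prefix is /15 -> next hop WAN-GW.

WAN-GW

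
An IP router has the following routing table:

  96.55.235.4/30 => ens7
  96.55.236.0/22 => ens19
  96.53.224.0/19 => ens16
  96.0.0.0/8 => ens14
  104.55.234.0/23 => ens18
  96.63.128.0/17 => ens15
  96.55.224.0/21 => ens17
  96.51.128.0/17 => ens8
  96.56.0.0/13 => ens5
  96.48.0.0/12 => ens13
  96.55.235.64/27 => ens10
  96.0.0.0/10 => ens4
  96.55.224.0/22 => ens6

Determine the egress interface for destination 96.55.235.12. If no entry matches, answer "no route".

ens13

Routes whose prefix contains 96.55.235.12:
  96.0.0.0/8 (96.0.0.0 - 96.255.255.255) -> ens14
  96.0.0.0/10 (96.0.0.0 - 96.63.255.255) -> ens4
  96.48.0.0/12 (96.48.0.0 - 96.63.255.255) -> ens13
More-specific entries that do NOT match:
  96.55.235.4/30 (96.55.235.4 - 96.55.235.7) does not contain 96.55.235.12
  96.55.235.64/27 (96.55.235.64 - 96.55.235.95) does not contain 96.55.235.12
  104.55.234.0/23 (104.55.234.0 - 104.55.235.255) does not contain 96.55.235.12
  96.55.236.0/22 (96.55.236.0 - 96.55.239.255) does not contain 96.55.235.12
  96.55.224.0/22 (96.55.224.0 - 96.55.227.255) does not contain 96.55.235.12
  96.55.224.0/21 (96.55.224.0 - 96.55.231.255) does not contain 96.55.235.12
  96.53.224.0/19 (96.53.224.0 - 96.53.255.255) does not contain 96.55.235.12
  96.63.128.0/17 (96.63.128.0 - 96.63.255.255) does not contain 96.55.235.12
  96.51.128.0/17 (96.51.128.0 - 96.51.255.255) does not contain 96.55.235.12
  96.56.0.0/13 (96.56.0.0 - 96.63.255.255) does not contain 96.55.235.12
Longest matching prefix is /12 -> interface ens13.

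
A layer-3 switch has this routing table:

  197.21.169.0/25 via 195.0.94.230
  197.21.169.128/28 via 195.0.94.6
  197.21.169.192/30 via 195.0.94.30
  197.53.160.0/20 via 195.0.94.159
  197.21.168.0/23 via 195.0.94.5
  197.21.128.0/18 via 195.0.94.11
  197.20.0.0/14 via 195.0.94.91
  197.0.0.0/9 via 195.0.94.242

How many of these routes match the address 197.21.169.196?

Prefixes containing 197.21.169.196:
  197.0.0.0/9 (197.0.0.0 - 197.127.255.255)
  197.20.0.0/14 (197.20.0.0 - 197.23.255.255)
  197.21.128.0/18 (197.21.128.0 - 197.21.191.255)
  197.21.168.0/23 (197.21.168.0 - 197.21.169.255)
Total matching entries: 4.

4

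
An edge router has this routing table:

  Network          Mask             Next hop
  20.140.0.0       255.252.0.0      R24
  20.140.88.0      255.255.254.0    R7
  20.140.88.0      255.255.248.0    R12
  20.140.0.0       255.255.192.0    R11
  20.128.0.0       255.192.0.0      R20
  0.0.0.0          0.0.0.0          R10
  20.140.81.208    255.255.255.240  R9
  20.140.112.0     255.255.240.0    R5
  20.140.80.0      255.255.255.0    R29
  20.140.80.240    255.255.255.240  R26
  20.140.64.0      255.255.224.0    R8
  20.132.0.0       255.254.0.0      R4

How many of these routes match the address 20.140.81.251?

Prefixes containing 20.140.81.251:
  0.0.0.0/0 (default, matches everything)
  20.128.0.0/10 (20.128.0.0 - 20.191.255.255)
  20.140.0.0/14 (20.140.0.0 - 20.143.255.255)
  20.140.64.0/19 (20.140.64.0 - 20.140.95.255)
Total matching entries: 4.

4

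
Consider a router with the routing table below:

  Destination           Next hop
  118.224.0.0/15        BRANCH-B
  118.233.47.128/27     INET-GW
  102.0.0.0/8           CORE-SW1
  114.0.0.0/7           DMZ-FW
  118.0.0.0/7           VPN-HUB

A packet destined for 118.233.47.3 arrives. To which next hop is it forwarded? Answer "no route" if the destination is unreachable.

VPN-HUB

Routes whose prefix contains 118.233.47.3:
  118.0.0.0/7 (118.0.0.0 - 119.255.255.255) -> VPN-HUB
More-specific entries that do NOT match:
  118.233.47.128/27 (118.233.47.128 - 118.233.47.159) does not contain 118.233.47.3
  118.224.0.0/15 (118.224.0.0 - 118.225.255.255) does not contain 118.233.47.3
  102.0.0.0/8 (102.0.0.0 - 102.255.255.255) does not contain 118.233.47.3
Longest matching prefix is /7 -> next hop VPN-HUB.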